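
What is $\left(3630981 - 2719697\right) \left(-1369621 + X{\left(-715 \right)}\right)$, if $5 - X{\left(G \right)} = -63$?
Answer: $-1248051736052$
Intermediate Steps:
$X{\left(G \right)} = 68$ ($X{\left(G \right)} = 5 - -63 = 5 + 63 = 68$)
$\left(3630981 - 2719697\right) \left(-1369621 + X{\left(-715 \right)}\right) = \left(3630981 - 2719697\right) \left(-1369621 + 68\right) = 911284 \left(-1369553\right) = -1248051736052$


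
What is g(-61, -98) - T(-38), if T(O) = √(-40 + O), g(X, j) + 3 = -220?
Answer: -223 - I*√78 ≈ -223.0 - 8.8318*I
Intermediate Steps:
g(X, j) = -223 (g(X, j) = -3 - 220 = -223)
g(-61, -98) - T(-38) = -223 - √(-40 - 38) = -223 - √(-78) = -223 - I*√78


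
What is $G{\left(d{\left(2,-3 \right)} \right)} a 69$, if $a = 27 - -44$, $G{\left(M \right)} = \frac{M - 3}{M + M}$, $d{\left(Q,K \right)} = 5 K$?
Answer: $\frac{14697}{5} \approx 2939.4$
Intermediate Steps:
$G{\left(M \right)} = \frac{-3 + M}{2 M}$
$a = 71$ ($a = 27 + 44 = 71$)
$G{\left(d{\left(2,-3 \right)} \right)} a 69 = \frac{-3 + 5 \left(-3\right)}{2 \cdot 5 \left(-3\right)} 71 \cdot 69 = \frac{-3 - 15}{2 \left(-15\right)} 71 \cdot 69 = \frac{1}{2} \left(- \frac{1}{15}\right) \left(-18\right) 71 \cdot 69 = \frac{3}{5} \cdot 71 \cdot 69 = \frac{213}{5} \cdot 69 = \frac{14697}{5}$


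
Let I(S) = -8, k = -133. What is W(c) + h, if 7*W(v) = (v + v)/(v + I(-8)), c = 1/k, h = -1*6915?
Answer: -51551323/7455 ≈ -6915.0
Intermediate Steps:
h = -6915
c = -1/133 (c = 1/(-133) = -1/133 ≈ -0.0075188)
W(v) = 2*v/(7*(-8 + v)) (W(v) = ((v + v)/(v - 8))/7 = ((2*v)/(-8 + v))/7 = (2*v/(-8 + v))/7 = 2*v/(7*(-8 + v)))
W(c) + h = (2/7)*(-1/133)/(-8 - 1/133) - 6915 = (2/7)*(-1/133)/(-1065/133) - 6915 = (2/7)*(-1/133)*(-133/1065) - 6915 = 2/7455 - 6915 = -51551323/7455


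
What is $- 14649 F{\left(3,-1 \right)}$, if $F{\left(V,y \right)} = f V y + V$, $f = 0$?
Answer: $-43947$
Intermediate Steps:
$F{\left(V,y \right)} = V$ ($F{\left(V,y \right)} = 0 V y + V = 0 y + V = 0 + V = V$)
$- 14649 F{\left(3,-1 \right)} = \left(-14649\right) 3 = -43947$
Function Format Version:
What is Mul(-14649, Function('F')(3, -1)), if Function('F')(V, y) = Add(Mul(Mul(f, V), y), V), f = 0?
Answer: -43947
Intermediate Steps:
Function('F')(V, y) = V (Function('F')(V, y) = Add(Mul(Mul(0, V), y), V) = Add(Mul(0, y), V) = Add(0, V) = V)
Mul(-14649, Function('F')(3, -1)) = Mul(-14649, 3) = -43947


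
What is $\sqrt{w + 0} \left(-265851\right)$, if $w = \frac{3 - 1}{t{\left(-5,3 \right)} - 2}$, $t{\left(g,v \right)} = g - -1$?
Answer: $- 88617 i \sqrt{3} \approx - 1.5349 \cdot 10^{5} i$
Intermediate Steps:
$t{\left(g,v \right)} = 1 + g$ ($t{\left(g,v \right)} = g + 1 = 1 + g$)
$w = - \frac{1}{3}$ ($w = \frac{3 - 1}{\left(1 - 5\right) - 2} = \frac{2}{-4 - 2} = \frac{2}{-6} = 2 \left(- \frac{1}{6}\right) = - \frac{1}{3} \approx -0.33333$)
$\sqrt{w + 0} \left(-265851\right) = \sqrt{- \frac{1}{3} + 0} \left(-265851\right) = \sqrt{- \frac{1}{3}} \left(-265851\right) = \frac{i \sqrt{3}}{3} \left(-265851\right) = - 88617 i \sqrt{3}$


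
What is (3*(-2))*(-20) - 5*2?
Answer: 110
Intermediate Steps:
(3*(-2))*(-20) - 5*2 = -6*(-20) - 10 = 120 - 10 = 110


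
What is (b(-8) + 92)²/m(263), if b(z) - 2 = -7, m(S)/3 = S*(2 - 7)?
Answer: -2523/1315 ≈ -1.9186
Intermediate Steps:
m(S) = -15*S (m(S) = 3*(S*(2 - 7)) = 3*(S*(-5)) = 3*(-5*S) = -15*S)
b(z) = -5 (b(z) = 2 - 7 = -5)
(b(-8) + 92)²/m(263) = (-5 + 92)²/((-15*263)) = 87²/(-3945) = 7569*(-1/3945) = -2523/1315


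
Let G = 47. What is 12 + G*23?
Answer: 1093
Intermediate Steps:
12 + G*23 = 12 + 47*23 = 12 + 1081 = 1093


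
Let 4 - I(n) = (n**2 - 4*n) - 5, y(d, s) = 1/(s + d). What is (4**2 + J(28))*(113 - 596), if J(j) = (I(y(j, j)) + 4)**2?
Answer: -126795367173/1404928 ≈ -90251.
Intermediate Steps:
y(d, s) = 1/(d + s)
I(n) = 9 - n**2 + 4*n (I(n) = 4 - ((n**2 - 4*n) - 5) = 4 - (-5 + n**2 - 4*n) = 4 + (5 - n**2 + 4*n) = 9 - n**2 + 4*n)
J(j) = (13 + 2/j - 1/(4*j**2))**2 (J(j) = ((9 - (1/(j + j))**2 + 4/(j + j)) + 4)**2 = ((9 - (1/(2*j))**2 + 4/((2*j))) + 4)**2 = ((9 - (1/(2*j))**2 + 4*(1/(2*j))) + 4)**2 = ((9 - 1/(4*j**2) + 2/j) + 4)**2 = ((9 + 2/j - 1/(4*j**2)) + 4)**2 = (13 + 2/j - 1/(4*j**2))**2)
(4**2 + J(28))*(113 - 596) = (4**2 + (1/16)*(-1 + 8*28 + 52*28**2)**2/28**4)*(113 - 596) = (16 + (1/16)*(1/614656)*(-1 + 224 + 52*784)**2)*(-483) = (16 + (1/16)*(1/614656)*(-1 + 224 + 40768)**2)*(-483) = (16 + (1/16)*(1/614656)*40991**2)*(-483) = (16 + (1/16)*(1/614656)*1680262081)*(-483) = (16 + 1680262081/9834496)*(-483) = (1837614017/9834496)*(-483) = -126795367173/1404928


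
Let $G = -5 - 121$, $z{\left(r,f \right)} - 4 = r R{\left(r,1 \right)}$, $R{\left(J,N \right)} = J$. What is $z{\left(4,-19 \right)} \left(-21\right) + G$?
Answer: $-546$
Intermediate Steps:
$z{\left(r,f \right)} = 4 + r^{2}$ ($z{\left(r,f \right)} = 4 + r r = 4 + r^{2}$)
$G = -126$ ($G = -5 - 121 = -126$)
$z{\left(4,-19 \right)} \left(-21\right) + G = \left(4 + 4^{2}\right) \left(-21\right) - 126 = \left(4 + 16\right) \left(-21\right) - 126 = 20 \left(-21\right) - 126 = -420 - 126 = -546$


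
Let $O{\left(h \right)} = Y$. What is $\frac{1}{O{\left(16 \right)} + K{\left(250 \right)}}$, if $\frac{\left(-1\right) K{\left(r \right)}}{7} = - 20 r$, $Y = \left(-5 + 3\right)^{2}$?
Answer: $\frac{1}{35004} \approx 2.8568 \cdot 10^{-5}$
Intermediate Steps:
$Y = 4$ ($Y = \left(-2\right)^{2} = 4$)
$O{\left(h \right)} = 4$
$K{\left(r \right)} = 140 r$ ($K{\left(r \right)} = - 7 \left(- 20 r\right) = 140 r$)
$\frac{1}{O{\left(16 \right)} + K{\left(250 \right)}} = \frac{1}{4 + 140 \cdot 250} = \frac{1}{4 + 35000} = \frac{1}{35004}$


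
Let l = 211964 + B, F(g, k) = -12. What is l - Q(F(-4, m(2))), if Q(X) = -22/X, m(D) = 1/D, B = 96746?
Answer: 1852249/6 ≈ 3.0871e+5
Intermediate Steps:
l = 308710 (l = 211964 + 96746 = 308710)
l - Q(F(-4, m(2))) = 308710 - (-22)/(-12) = 308710 - (-22)*(-1)/12 = 308710 - 1*11/6 = 308710 - 11/6 = 1852249/6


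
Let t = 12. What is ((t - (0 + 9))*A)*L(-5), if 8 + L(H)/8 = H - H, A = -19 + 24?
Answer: -960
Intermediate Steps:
A = 5
L(H) = -64 (L(H) = -64 + 8*(H - H) = -64 + 8*0 = -64 + 0 = -64)
((t - (0 + 9))*A)*L(-5) = ((12 - (0 + 9))*5)*(-64) = ((12 - 1*9)*5)*(-64) = ((12 - 9)*5)*(-64) = (3*5)*(-64) = 15*(-64) = -960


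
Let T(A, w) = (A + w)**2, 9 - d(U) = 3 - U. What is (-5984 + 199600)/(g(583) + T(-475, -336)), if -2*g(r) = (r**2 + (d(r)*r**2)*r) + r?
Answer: -387232/116712489073 ≈ -3.3178e-6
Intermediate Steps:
d(U) = 6 + U (d(U) = 9 - (3 - U) = 9 + (-3 + U) = 6 + U)
g(r) = -r/2 - r**2/2 - r**3*(6 + r)/2 (g(r) = -((r**2 + ((6 + r)*r**2)*r) + r)/2 = -((r**2 + (r**2*(6 + r))*r) + r)/2 = -((r**2 + r**3*(6 + r)) + r)/2 = -(r + r**2 + r**3*(6 + r))/2 = -r/2 - r**2/2 - r**3*(6 + r)/2)
(-5984 + 199600)/(g(583) + T(-475, -336)) = (-5984 + 199600)/(-1/2*583*(1 + 583 + 583**2*(6 + 583)) + (-475 - 336)**2) = 193616/(-1/2*583*(1 + 583 + 339889*589) + (-811)**2) = 193616/(-1/2*583*(1 + 583 + 200194621) + 657721) = 193616/(-1/2*583*200195205 + 657721) = 193616/(-116713804515/2 + 657721) = 193616/(-116712489073/2) = 193616*(-2/116712489073) = -387232/116712489073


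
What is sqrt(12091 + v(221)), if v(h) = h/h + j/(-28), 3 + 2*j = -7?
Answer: sqrt(2370067)/14 ≈ 109.96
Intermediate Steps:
j = -5 (j = -3/2 + (1/2)*(-7) = -3/2 - 7/2 = -5)
v(h) = 33/28 (v(h) = h/h - 5/(-28) = 1 - 5*(-1/28) = 1 + 5/28 = 33/28)
sqrt(12091 + v(221)) = sqrt(12091 + 33/28) = sqrt(338581/28) = sqrt(2370067)/14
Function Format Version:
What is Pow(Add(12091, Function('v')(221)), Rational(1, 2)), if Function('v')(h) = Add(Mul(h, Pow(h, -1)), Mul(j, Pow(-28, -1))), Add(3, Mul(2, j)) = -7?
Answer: Mul(Rational(1, 14), Pow(2370067, Rational(1, 2))) ≈ 109.96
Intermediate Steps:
j = -5 (j = Add(Rational(-3, 2), Mul(Rational(1, 2), -7)) = Add(Rational(-3, 2), Rational(-7, 2)) = -5)
Function('v')(h) = Rational(33, 28) (Function('v')(h) = Add(Mul(h, Pow(h, -1)), Mul(-5, Pow(-28, -1))) = Add(1, Mul(-5, Rational(-1, 28))) = Add(1, Rational(5, 28)) = Rational(33, 28))
Pow(Add(12091, Function('v')(221)), Rational(1, 2)) = Pow(Add(12091, Rational(33, 28)), Rational(1, 2)) = Pow(Rational(338581, 28), Rational(1, 2)) = Mul(Rational(1, 14), Pow(2370067, Rational(1, 2)))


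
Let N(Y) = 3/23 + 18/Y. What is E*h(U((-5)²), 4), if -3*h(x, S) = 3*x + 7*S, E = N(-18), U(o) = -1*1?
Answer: 500/69 ≈ 7.2464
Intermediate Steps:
U(o) = -1
N(Y) = 3/23 + 18/Y (N(Y) = 3*(1/23) + 18/Y = 3/23 + 18/Y)
E = -20/23 (E = 3/23 + 18/(-18) = 3/23 + 18*(-1/18) = 3/23 - 1 = -20/23 ≈ -0.86957)
h(x, S) = -x - 7*S/3 (h(x, S) = -(3*x + 7*S)/3 = -x - 7*S/3)
E*h(U((-5)²), 4) = -20*(-1*(-1) - 7/3*4)/23 = -20*(1 - 28/3)/23 = -20/23*(-25/3) = 500/69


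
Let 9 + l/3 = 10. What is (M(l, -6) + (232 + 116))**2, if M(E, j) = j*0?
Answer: 121104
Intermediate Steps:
l = 3 (l = -27 + 3*10 = -27 + 30 = 3)
M(E, j) = 0
(M(l, -6) + (232 + 116))**2 = (0 + (232 + 116))**2 = (0 + 348)**2 = 348**2 = 121104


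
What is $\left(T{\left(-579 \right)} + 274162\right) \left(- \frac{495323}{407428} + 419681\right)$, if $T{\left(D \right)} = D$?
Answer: $\frac{46779764333654535}{407428} \approx 1.1482 \cdot 10^{11}$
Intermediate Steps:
$\left(T{\left(-579 \right)} + 274162\right) \left(- \frac{495323}{407428} + 419681\right) = \left(-579 + 274162\right) \left(- \frac{495323}{407428} + 419681\right) = 273583 \left(\left(-495323\right) \frac{1}{407428} + 419681\right) = 273583 \left(- \frac{495323}{407428} + 419681\right) = 273583 \cdot \frac{170989295145}{407428} = \frac{46779764333654535}{407428}$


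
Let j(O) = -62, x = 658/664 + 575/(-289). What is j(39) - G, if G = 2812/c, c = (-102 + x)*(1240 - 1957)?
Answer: -11880733178/191507115 ≈ -62.038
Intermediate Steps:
x = -95819/95948 (x = 658*(1/664) + 575*(-1/289) = 329/332 - 575/289 = -95819/95948 ≈ -0.99866)
c = 7085763255/95948 (c = (-102 - 95819/95948)*(1240 - 1957) = -9882515/95948*(-717) = 7085763255/95948 ≈ 73850.)
G = 7292048/191507115 (G = 2812/(7085763255/95948) = 2812*(95948/7085763255) = 7292048/191507115 ≈ 0.038077)
j(39) - G = -62 - 1*7292048/191507115 = -62 - 7292048/191507115 = -11880733178/191507115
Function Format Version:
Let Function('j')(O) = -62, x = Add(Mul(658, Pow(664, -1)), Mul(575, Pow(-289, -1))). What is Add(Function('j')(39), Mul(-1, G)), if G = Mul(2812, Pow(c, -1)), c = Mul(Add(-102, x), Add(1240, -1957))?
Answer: Rational(-11880733178, 191507115) ≈ -62.038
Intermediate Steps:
x = Rational(-95819, 95948) (x = Add(Mul(658, Rational(1, 664)), Mul(575, Rational(-1, 289))) = Add(Rational(329, 332), Rational(-575, 289)) = Rational(-95819, 95948) ≈ -0.99866)
c = Rational(7085763255, 95948) (c = Mul(Add(-102, Rational(-95819, 95948)), Add(1240, -1957)) = Mul(Rational(-9882515, 95948), -717) = Rational(7085763255, 95948) ≈ 73850.)
G = Rational(7292048, 191507115) (G = Mul(2812, Pow(Rational(7085763255, 95948), -1)) = Mul(2812, Rational(95948, 7085763255)) = Rational(7292048, 191507115) ≈ 0.038077)
Add(Function('j')(39), Mul(-1, G)) = Add(-62, Mul(-1, Rational(7292048, 191507115))) = Add(-62, Rational(-7292048, 191507115)) = Rational(-11880733178, 191507115)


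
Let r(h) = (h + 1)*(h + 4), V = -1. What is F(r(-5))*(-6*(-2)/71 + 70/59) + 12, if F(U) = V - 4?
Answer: 21878/4189 ≈ 5.2227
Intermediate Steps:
r(h) = (1 + h)*(4 + h)
F(U) = -5 (F(U) = -1 - 4 = -5)
F(r(-5))*(-6*(-2)/71 + 70/59) + 12 = -5*(-6*(-2)/71 + 70/59) + 12 = -5*(12*(1/71) + 70*(1/59)) + 12 = -5*(12/71 + 70/59) + 12 = -5*5678/4189 + 12 = -28390/4189 + 12 = 21878/4189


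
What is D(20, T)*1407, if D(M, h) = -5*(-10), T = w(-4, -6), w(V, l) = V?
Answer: 70350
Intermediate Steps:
T = -4
D(M, h) = 50
D(20, T)*1407 = 50*1407 = 70350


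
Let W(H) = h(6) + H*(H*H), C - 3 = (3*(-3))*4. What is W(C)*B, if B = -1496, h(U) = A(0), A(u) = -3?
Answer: 53766240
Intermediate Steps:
h(U) = -3
C = -33 (C = 3 + (3*(-3))*4 = 3 - 9*4 = 3 - 36 = -33)
W(H) = -3 + H³ (W(H) = -3 + H*(H*H) = -3 + H*H² = -3 + H³)
W(C)*B = (-3 + (-33)³)*(-1496) = (-3 - 35937)*(-1496) = -35940*(-1496) = 53766240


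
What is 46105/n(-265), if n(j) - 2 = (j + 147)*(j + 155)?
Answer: 46105/12982 ≈ 3.5515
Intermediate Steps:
n(j) = 2 + (147 + j)*(155 + j) (n(j) = 2 + (j + 147)*(j + 155) = 2 + (147 + j)*(155 + j))
46105/n(-265) = 46105/(22787 + (-265)² + 302*(-265)) = 46105/(22787 + 70225 - 80030) = 46105/12982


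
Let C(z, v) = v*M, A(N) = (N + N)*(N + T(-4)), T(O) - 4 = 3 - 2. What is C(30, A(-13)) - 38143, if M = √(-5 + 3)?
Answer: -38143 + 208*I*√2 ≈ -38143.0 + 294.16*I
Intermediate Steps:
T(O) = 5 (T(O) = 4 + (3 - 2) = 4 + 1 = 5)
M = I*√2 (M = √(-2) = I*√2 ≈ 1.4142*I)
A(N) = 2*N*(5 + N) (A(N) = (N + N)*(N + 5) = (2*N)*(5 + N) = 2*N*(5 + N))
C(z, v) = I*v*√2 (C(z, v) = v*(I*√2) = I*v*√2)
C(30, A(-13)) - 38143 = I*(2*(-13)*(5 - 13))*√2 - 38143 = I*(2*(-13)*(-8))*√2 - 38143 = I*208*√2 - 38143 = 208*I*√2 - 38143 = -38143 + 208*I*√2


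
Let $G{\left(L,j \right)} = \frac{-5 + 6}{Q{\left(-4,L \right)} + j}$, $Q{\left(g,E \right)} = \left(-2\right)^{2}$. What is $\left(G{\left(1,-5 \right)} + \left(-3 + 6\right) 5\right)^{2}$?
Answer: $196$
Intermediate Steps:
$Q{\left(g,E \right)} = 4$
$G{\left(L,j \right)} = \frac{1}{4 + j}$ ($G{\left(L,j \right)} = \frac{-5 + 6}{4 + j} = 1 \frac{1}{4 + j} = \frac{1}{4 + j}$)
$\left(G{\left(1,-5 \right)} + \left(-3 + 6\right) 5\right)^{2} = \left(\frac{1}{4 - 5} + \left(-3 + 6\right) 5\right)^{2} = \left(\frac{1}{-1} + 3 \cdot 5\right)^{2} = \left(-1 + 15\right)^{2} = 14^{2} = 196$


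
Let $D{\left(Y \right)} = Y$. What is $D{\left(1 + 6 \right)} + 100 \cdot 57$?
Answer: $5707$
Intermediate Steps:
$D{\left(1 + 6 \right)} + 100 \cdot 57 = \left(1 + 6\right) + 100 \cdot 57 = 7 + 5700 = 5707$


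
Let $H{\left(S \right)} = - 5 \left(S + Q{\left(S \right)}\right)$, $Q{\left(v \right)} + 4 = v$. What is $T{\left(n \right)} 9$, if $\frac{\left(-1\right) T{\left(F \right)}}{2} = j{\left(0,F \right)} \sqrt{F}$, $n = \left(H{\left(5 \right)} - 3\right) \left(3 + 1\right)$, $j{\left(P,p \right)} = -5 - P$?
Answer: $180 i \sqrt{33} \approx 1034.0 i$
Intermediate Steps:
$Q{\left(v \right)} = -4 + v$
$H{\left(S \right)} = 20 - 10 S$ ($H{\left(S \right)} = - 5 \left(S + \left(-4 + S\right)\right) = - 5 \left(-4 + 2 S\right) = 20 - 10 S$)
$n = -132$ ($n = \left(\left(20 - 50\right) - 3\right) \left(3 + 1\right) = \left(\left(20 - 50\right) - 3\right) 4 = \left(-30 - 3\right) 4 = \left(-33\right) 4 = -132$)
$T{\left(F \right)} = 10 \sqrt{F}$ ($T{\left(F \right)} = - 2 \left(-5 - 0\right) \sqrt{F} = - 2 \left(-5 + 0\right) \sqrt{F} = - 2 \left(- 5 \sqrt{F}\right) = 10 \sqrt{F}$)
$T{\left(n \right)} 9 = 10 \sqrt{-132} \cdot 9 = 10 \cdot 2 i \sqrt{33} \cdot 9 = 20 i \sqrt{33} \cdot 9 = 180 i \sqrt{33}$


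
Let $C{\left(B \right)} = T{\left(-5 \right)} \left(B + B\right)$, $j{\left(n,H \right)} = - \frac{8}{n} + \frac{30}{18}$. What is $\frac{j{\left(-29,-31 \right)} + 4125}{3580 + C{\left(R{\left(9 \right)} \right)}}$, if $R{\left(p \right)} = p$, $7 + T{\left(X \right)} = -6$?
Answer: $\frac{25646}{20793} \approx 1.2334$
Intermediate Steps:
$j{\left(n,H \right)} = \frac{5}{3} - \frac{8}{n}$ ($j{\left(n,H \right)} = - \frac{8}{n} + 30 \cdot \frac{1}{18} = - \frac{8}{n} + \frac{5}{3} = \frac{5}{3} - \frac{8}{n}$)
$T{\left(X \right)} = -13$ ($T{\left(X \right)} = -7 - 6 = -13$)
$C{\left(B \right)} = - 26 B$ ($C{\left(B \right)} = - 13 \left(B + B\right) = - 13 \cdot 2 B = - 26 B$)
$\frac{j{\left(-29,-31 \right)} + 4125}{3580 + C{\left(R{\left(9 \right)} \right)}} = \frac{\left(\frac{5}{3} - \frac{8}{-29}\right) + 4125}{3580 - 234} = \frac{\left(\frac{5}{3} - - \frac{8}{29}\right) + 4125}{3580 - 234} = \frac{\left(\frac{5}{3} + \frac{8}{29}\right) + 4125}{3346} = \left(\frac{169}{87} + 4125\right) \frac{1}{3346} = \frac{359044}{87} \cdot \frac{1}{3346} = \frac{25646}{20793}$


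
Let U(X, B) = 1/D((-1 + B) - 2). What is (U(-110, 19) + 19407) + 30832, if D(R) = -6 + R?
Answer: 502391/10 ≈ 50239.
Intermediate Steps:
U(X, B) = 1/(-9 + B) (U(X, B) = 1/(-6 + ((-1 + B) - 2)) = 1/(-6 + (-3 + B)) = 1/(-9 + B))
(U(-110, 19) + 19407) + 30832 = (1/(-9 + 19) + 19407) + 30832 = (1/10 + 19407) + 30832 = (⅒ + 19407) + 30832 = 194071/10 + 30832 = 502391/10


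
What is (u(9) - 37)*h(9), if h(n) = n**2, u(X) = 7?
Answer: -2430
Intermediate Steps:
(u(9) - 37)*h(9) = (7 - 37)*9**2 = -30*81 = -2430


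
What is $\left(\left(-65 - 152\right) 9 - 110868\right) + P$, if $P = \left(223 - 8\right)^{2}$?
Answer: $-66596$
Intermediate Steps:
$P = 46225$ ($P = 215^{2} = 46225$)
$\left(\left(-65 - 152\right) 9 - 110868\right) + P = \left(\left(-65 - 152\right) 9 - 110868\right) + 46225 = \left(\left(-217\right) 9 - 110868\right) + 46225 = \left(-1953 - 110868\right) + 46225 = -112821 + 46225 = -66596$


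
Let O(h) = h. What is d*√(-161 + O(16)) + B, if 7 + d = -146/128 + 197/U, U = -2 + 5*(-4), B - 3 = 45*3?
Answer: 138 - 12035*I*√145/704 ≈ 138.0 - 205.85*I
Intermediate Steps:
B = 138 (B = 3 + 45*3 = 3 + 135 = 138)
U = -22 (U = -2 - 20 = -22)
d = -12035/704 (d = -7 + (-146/128 + 197/(-22)) = -7 + (-146*1/128 + 197*(-1/22)) = -7 + (-73/64 - 197/22) = -7 - 7107/704 = -12035/704 ≈ -17.095)
d*√(-161 + O(16)) + B = -12035*√(-161 + 16)/704 + 138 = -12035*I*√145/704 + 138 = 138 - 12035*I*√145/704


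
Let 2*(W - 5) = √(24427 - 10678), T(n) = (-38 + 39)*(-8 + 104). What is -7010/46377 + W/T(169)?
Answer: -147025/1484064 + √13749/192 ≈ 0.51164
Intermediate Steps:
T(n) = 96 (T(n) = 1*96 = 96)
W = 5 + √13749/2 (W = 5 + √(24427 - 10678)/2 = 5 + √13749/2 ≈ 63.628)
-7010/46377 + W/T(169) = -7010/46377 + (5 + √13749/2)/96 = -7010*1/46377 + (5 + √13749/2)*(1/96) = -7010/46377 + (5/96 + √13749/192) = -147025/1484064 + √13749/192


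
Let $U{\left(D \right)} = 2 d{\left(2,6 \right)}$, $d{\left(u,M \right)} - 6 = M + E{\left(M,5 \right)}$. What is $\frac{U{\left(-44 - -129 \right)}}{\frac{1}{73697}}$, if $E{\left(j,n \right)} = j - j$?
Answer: $1768728$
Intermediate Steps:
$E{\left(j,n \right)} = 0$
$d{\left(u,M \right)} = 6 + M$ ($d{\left(u,M \right)} = 6 + \left(M + 0\right) = 6 + M$)
$U{\left(D \right)} = 24$ ($U{\left(D \right)} = 2 \left(6 + 6\right) = 2 \cdot 12 = 24$)
$\frac{U{\left(-44 - -129 \right)}}{\frac{1}{73697}} = \frac{24}{\frac{1}{73697}} = 24 \frac{1}{\frac{1}{73697}} = 24 \cdot 73697 = 1768728$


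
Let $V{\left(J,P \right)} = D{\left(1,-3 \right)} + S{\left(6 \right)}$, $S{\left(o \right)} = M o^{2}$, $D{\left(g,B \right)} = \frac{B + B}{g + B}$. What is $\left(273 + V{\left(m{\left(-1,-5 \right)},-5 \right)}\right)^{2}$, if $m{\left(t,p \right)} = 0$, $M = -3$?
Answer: $28224$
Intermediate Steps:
$D{\left(g,B \right)} = \frac{2 B}{B + g}$
$S{\left(o \right)} = - 3 o^{2}$
$V{\left(J,P \right)} = -105$ ($V{\left(J,P \right)} = 2 \left(-3\right) \frac{1}{-3 + 1} - 3 \cdot 6^{2} = 2 \left(-3\right) \frac{1}{-2} - 108 = 2 \left(-3\right) \left(- \frac{1}{2}\right) - 108 = 3 - 108 = -105$)
$\left(273 + V{\left(m{\left(-1,-5 \right)},-5 \right)}\right)^{2} = \left(273 - 105\right)^{2} = 168^{2} = 28224$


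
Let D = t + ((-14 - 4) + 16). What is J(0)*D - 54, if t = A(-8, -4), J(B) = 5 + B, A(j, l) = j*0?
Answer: -64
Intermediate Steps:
A(j, l) = 0
t = 0
D = -2 (D = 0 + ((-14 - 4) + 16) = 0 + (-18 + 16) = 0 - 2 = -2)
J(0)*D - 54 = (5 + 0)*(-2) - 54 = 5*(-2) - 54 = -10 - 54 = -64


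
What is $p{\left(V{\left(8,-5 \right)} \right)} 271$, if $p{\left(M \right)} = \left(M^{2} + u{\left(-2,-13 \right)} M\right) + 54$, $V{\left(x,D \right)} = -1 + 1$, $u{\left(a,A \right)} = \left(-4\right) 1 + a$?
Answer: $14634$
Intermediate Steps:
$u{\left(a,A \right)} = -4 + a$
$V{\left(x,D \right)} = 0$
$p{\left(M \right)} = 54 + M^{2} - 6 M$ ($p{\left(M \right)} = \left(M^{2} + \left(-4 - 2\right) M\right) + 54 = \left(M^{2} - 6 M\right) + 54 = 54 + M^{2} - 6 M$)
$p{\left(V{\left(8,-5 \right)} \right)} 271 = \left(54 + 0^{2} - 0\right) 271 = \left(54 + 0 + 0\right) 271 = 54 \cdot 271 = 14634$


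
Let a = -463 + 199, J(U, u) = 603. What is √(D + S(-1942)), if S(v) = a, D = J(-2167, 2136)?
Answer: √339 ≈ 18.412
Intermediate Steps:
D = 603
a = -264
S(v) = -264
√(D + S(-1942)) = √(603 - 264) = √339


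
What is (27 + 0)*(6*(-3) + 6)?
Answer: -324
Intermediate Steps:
(27 + 0)*(6*(-3) + 6) = 27*(-18 + 6) = 27*(-12) = -324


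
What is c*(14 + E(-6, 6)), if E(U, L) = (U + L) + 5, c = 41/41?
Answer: 19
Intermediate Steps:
c = 1 (c = 41*(1/41) = 1)
E(U, L) = 5 + L + U (E(U, L) = (L + U) + 5 = 5 + L + U)
c*(14 + E(-6, 6)) = 1*(14 + (5 + 6 - 6)) = 1*(14 + 5) = 1*19 = 19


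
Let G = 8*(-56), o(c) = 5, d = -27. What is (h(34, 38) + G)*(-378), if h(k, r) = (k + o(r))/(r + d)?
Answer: 1848042/11 ≈ 1.6800e+5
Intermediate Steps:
G = -448
h(k, r) = (5 + k)/(-27 + r) (h(k, r) = (k + 5)/(r - 27) = (5 + k)/(-27 + r))
(h(34, 38) + G)*(-378) = ((5 + 34)/(-27 + 38) - 448)*(-378) = (39/11 - 448)*(-378) = -4889/11*(-378) = 1848042/11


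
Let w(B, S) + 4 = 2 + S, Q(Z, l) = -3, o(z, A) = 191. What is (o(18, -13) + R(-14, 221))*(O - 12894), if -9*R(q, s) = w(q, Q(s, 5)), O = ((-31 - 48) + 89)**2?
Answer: -22056856/9 ≈ -2.4508e+6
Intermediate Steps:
w(B, S) = -2 + S (w(B, S) = -4 + (2 + S) = -2 + S)
O = 100 (O = (-79 + 89)**2 = 10**2 = 100)
R(q, s) = 5/9 (R(q, s) = -(-2 - 3)/9 = -1/9*(-5) = 5/9)
(o(18, -13) + R(-14, 221))*(O - 12894) = (191 + 5/9)*(100 - 12894) = (1724/9)*(-12794) = -22056856/9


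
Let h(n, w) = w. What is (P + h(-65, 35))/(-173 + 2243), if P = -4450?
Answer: -883/414 ≈ -2.1329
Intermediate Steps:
(P + h(-65, 35))/(-173 + 2243) = (-4450 + 35)/(-173 + 2243) = -4415/2070 = -4415*1/2070 = -883/414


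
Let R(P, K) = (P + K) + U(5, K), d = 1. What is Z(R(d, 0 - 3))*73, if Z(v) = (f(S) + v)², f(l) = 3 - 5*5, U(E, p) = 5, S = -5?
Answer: 26353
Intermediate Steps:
f(l) = -22 (f(l) = 3 - 25 = -22)
R(P, K) = 5 + K + P (R(P, K) = (P + K) + 5 = (K + P) + 5 = 5 + K + P)
Z(v) = (-22 + v)²
Z(R(d, 0 - 3))*73 = (-22 + (5 + (0 - 3) + 1))²*73 = (-22 + (5 - 3 + 1))²*73 = (-22 + 3)²*73 = (-19)²*73 = 361*73 = 26353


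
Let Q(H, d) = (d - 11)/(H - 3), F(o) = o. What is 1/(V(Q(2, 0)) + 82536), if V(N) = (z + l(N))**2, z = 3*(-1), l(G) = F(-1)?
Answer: 1/82552 ≈ 1.2114e-5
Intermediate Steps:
l(G) = -1
z = -3
Q(H, d) = (-11 + d)/(-3 + H)
V(N) = 16 (V(N) = (-3 - 1)**2 = (-4)**2 = 16)
1/(V(Q(2, 0)) + 82536) = 1/(16 + 82536) = 1/82552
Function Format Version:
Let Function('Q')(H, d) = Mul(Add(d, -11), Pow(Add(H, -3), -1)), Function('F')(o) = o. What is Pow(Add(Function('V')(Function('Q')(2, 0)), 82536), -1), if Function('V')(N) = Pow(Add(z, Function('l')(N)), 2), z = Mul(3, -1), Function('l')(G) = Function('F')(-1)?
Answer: Rational(1, 82552) ≈ 1.2114e-5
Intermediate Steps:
Function('l')(G) = -1
z = -3
Function('Q')(H, d) = Mul(Pow(Add(-3, H), -1), Add(-11, d)) (Function('Q')(H, d) = Mul(Add(-11, d), Pow(Add(-3, H), -1)) = Mul(Pow(Add(-3, H), -1), Add(-11, d)))
Function('V')(N) = 16 (Function('V')(N) = Pow(Add(-3, -1), 2) = Pow(-4, 2) = 16)
Pow(Add(Function('V')(Function('Q')(2, 0)), 82536), -1) = Pow(Add(16, 82536), -1) = Pow(82552, -1) = Rational(1, 82552)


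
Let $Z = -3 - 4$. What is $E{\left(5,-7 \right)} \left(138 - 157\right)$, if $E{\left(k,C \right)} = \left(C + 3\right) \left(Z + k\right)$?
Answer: $-152$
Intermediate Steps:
$Z = -7$ ($Z = -3 - 4 = -7$)
$E{\left(k,C \right)} = \left(-7 + k\right) \left(3 + C\right)$ ($E{\left(k,C \right)} = \left(C + 3\right) \left(-7 + k\right) = \left(3 + C\right) \left(-7 + k\right) = \left(-7 + k\right) \left(3 + C\right)$)
$E{\left(5,-7 \right)} \left(138 - 157\right) = \left(-21 - -49 + 3 \cdot 5 - 35\right) \left(138 - 157\right) = \left(-21 + 49 + 15 - 35\right) \left(-19\right) = 8 \left(-19\right) = -152$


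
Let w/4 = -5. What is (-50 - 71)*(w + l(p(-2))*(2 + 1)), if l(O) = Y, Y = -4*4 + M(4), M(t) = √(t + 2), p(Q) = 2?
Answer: 8228 - 363*√6 ≈ 7338.8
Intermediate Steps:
w = -20 (w = 4*(-5) = -20)
M(t) = √(2 + t)
Y = -16 + √6 (Y = -4*4 + √(2 + 4) = -16 + √6 ≈ -13.551)
l(O) = -16 + √6
(-50 - 71)*(w + l(p(-2))*(2 + 1)) = (-50 - 71)*(-20 + (-16 + √6)*(2 + 1)) = -121*(-20 + (-16 + √6)*3) = -121*(-20 + (-48 + 3*√6)) = -121*(-68 + 3*√6) = 8228 - 363*√6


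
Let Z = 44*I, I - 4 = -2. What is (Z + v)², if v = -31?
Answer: 3249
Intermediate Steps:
I = 2 (I = 4 - 2 = 2)
Z = 88 (Z = 44*2 = 88)
(Z + v)² = (88 - 31)² = 57² = 3249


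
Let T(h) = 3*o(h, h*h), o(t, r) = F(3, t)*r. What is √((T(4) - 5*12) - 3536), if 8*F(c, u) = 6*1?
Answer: 2*I*√890 ≈ 59.666*I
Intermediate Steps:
F(c, u) = ¾ (F(c, u) = (6*1)/8 = (⅛)*6 = ¾)
o(t, r) = 3*r/4
T(h) = 9*h²/4 (T(h) = 3*(3*(h*h)/4) = 3*(3*h²/4) = 9*h²/4)
√((T(4) - 5*12) - 3536) = √(((9/4)*4² - 5*12) - 3536) = √(((9/4)*16 - 60) - 3536) = √((36 - 60) - 3536) = √(-24 - 3536) = √(-3560) = 2*I*√890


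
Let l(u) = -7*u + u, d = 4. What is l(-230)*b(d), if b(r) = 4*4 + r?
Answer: 27600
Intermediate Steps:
b(r) = 16 + r
l(u) = -6*u
l(-230)*b(d) = (-6*(-230))*(16 + 4) = 1380*20 = 27600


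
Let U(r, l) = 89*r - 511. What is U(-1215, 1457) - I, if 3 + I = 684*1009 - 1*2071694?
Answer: 1272895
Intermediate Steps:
U(r, l) = -511 + 89*r
I = -1381541 (I = -3 + (684*1009 - 1*2071694) = -3 + (690156 - 2071694) = -3 - 1381538 = -1381541)
U(-1215, 1457) - I = (-511 + 89*(-1215)) - 1*(-1381541) = (-511 - 108135) + 1381541 = -108646 + 1381541 = 1272895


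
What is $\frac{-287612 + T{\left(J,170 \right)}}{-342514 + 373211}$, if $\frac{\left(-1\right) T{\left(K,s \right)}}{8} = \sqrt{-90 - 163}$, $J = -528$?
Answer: $- \frac{287612}{30697} - \frac{8 i \sqrt{253}}{30697} \approx -9.3694 - 0.0041453 i$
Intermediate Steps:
$T{\left(K,s \right)} = - 8 i \sqrt{253}$ ($T{\left(K,s \right)} = - 8 \sqrt{-90 - 163} = - 8 \sqrt{-253} = - 8 i \sqrt{253}$)
$\frac{-287612 + T{\left(J,170 \right)}}{-342514 + 373211} = \frac{-287612 - 8 i \sqrt{253}}{-342514 + 373211} = \frac{-287612 - 8 i \sqrt{253}}{30697} = \left(-287612 - 8 i \sqrt{253}\right) \frac{1}{30697} = - \frac{287612}{30697} - \frac{8 i \sqrt{253}}{30697}$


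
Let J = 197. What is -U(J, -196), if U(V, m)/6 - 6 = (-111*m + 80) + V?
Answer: -132234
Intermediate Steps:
U(V, m) = 516 - 666*m + 6*V (U(V, m) = 36 + 6*((-111*m + 80) + V) = 36 + 6*((80 - 111*m) + V) = 36 + 6*(80 + V - 111*m) = 36 + (480 - 666*m + 6*V) = 516 - 666*m + 6*V)
-U(J, -196) = -(516 - 666*(-196) + 6*197) = -(516 + 130536 + 1182) = -1*132234 = -132234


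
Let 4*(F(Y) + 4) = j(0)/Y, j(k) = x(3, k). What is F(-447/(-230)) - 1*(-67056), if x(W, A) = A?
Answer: 67052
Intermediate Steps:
j(k) = k
F(Y) = -4 (F(Y) = -4 + (0/Y)/4 = -4 + (¼)*0 = -4 + 0 = -4)
F(-447/(-230)) - 1*(-67056) = -4 - 1*(-67056) = -4 + 67056 = 67052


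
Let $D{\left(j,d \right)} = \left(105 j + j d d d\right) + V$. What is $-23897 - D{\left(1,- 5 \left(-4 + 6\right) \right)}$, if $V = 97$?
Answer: $-23099$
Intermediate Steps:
$D{\left(j,d \right)} = 97 + 105 j + j d^{3}$ ($D{\left(j,d \right)} = \left(105 j + j d d d\right) + 97 = \left(105 j + d j d d\right) + 97 = \left(105 j + j d^{2} d\right) + 97 = \left(105 j + j d^{3}\right) + 97 = 97 + 105 j + j d^{3}$)
$-23897 - D{\left(1,- 5 \left(-4 + 6\right) \right)} = -23897 - \left(97 + 105 \cdot 1 + 1 \left(- 5 \left(-4 + 6\right)\right)^{3}\right) = -23897 - \left(97 + 105 + 1 \left(\left(-5\right) 2\right)^{3}\right) = -23897 - \left(97 + 105 + 1 \left(-10\right)^{3}\right) = -23897 - \left(97 + 105 + 1 \left(-1000\right)\right) = -23897 - \left(97 + 105 - 1000\right) = -23897 - -798 = -23897 + 798 = -23099$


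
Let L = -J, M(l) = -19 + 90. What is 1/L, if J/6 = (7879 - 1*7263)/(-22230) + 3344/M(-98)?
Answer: -263055/74293384 ≈ -0.0035408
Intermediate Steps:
M(l) = 71
J = 74293384/263055 (J = 6*((7879 - 1*7263)/(-22230) + 3344/71) = 6*((7879 - 7263)*(-1/22230) + 3344*(1/71)) = 6*(616*(-1/22230) + 3344/71) = 6*(-308/11115 + 3344/71) = 6*(37146692/789165) = 74293384/263055 ≈ 282.43)
L = -74293384/263055 (L = -1*74293384/263055 = -74293384/263055 ≈ -282.43)
1/L = 1/(-74293384/263055) = -263055/74293384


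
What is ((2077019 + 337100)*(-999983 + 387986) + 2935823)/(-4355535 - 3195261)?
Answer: 369357662455/1887699 ≈ 1.9567e+5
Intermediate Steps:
((2077019 + 337100)*(-999983 + 387986) + 2935823)/(-4355535 - 3195261) = (2414119*(-611997) + 2935823)/(-7550796) = (-1477433585643 + 2935823)*(-1/7550796) = -1477430649820*(-1/7550796) = 369357662455/1887699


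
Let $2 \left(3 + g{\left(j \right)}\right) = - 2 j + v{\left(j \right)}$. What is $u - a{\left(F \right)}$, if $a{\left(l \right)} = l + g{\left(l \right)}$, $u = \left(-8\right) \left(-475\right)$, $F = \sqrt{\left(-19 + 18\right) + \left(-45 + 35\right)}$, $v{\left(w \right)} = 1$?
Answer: $\frac{7605}{2} \approx 3802.5$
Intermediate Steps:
$g{\left(j \right)} = - \frac{5}{2} - j$ ($g{\left(j \right)} = -3 + \frac{- 2 j + 1}{2} = -3 + \frac{1 - 2 j}{2} = -3 - \left(- \frac{1}{2} + j\right) = - \frac{5}{2} - j$)
$F = i \sqrt{11}$ ($F = \sqrt{-1 - 10} = \sqrt{-11} = i \sqrt{11} \approx 3.3166 i$)
$u = 3800$
$a{\left(l \right)} = - \frac{5}{2}$ ($a{\left(l \right)} = l - \left(\frac{5}{2} + l\right) = - \frac{5}{2}$)
$u - a{\left(F \right)} = 3800 - - \frac{5}{2} = 3800 + \frac{5}{2} = \frac{7605}{2}$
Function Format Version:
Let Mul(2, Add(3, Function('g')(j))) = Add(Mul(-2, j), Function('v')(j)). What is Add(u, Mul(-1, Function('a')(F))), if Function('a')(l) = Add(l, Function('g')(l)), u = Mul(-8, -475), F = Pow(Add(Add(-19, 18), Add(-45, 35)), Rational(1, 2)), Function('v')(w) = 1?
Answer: Rational(7605, 2) ≈ 3802.5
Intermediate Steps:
Function('g')(j) = Add(Rational(-5, 2), Mul(-1, j)) (Function('g')(j) = Add(-3, Mul(Rational(1, 2), Add(Mul(-2, j), 1))) = Add(-3, Mul(Rational(1, 2), Add(1, Mul(-2, j)))) = Add(-3, Add(Rational(1, 2), Mul(-1, j))) = Add(Rational(-5, 2), Mul(-1, j)))
F = Mul(I, Pow(11, Rational(1, 2))) (F = Pow(Add(-1, -10), Rational(1, 2)) = Pow(-11, Rational(1, 2)) = Mul(I, Pow(11, Rational(1, 2))) ≈ Mul(3.3166, I))
u = 3800
Function('a')(l) = Rational(-5, 2) (Function('a')(l) = Add(l, Add(Rational(-5, 2), Mul(-1, l))) = Rational(-5, 2))
Add(u, Mul(-1, Function('a')(F))) = Add(3800, Mul(-1, Rational(-5, 2))) = Add(3800, Rational(5, 2)) = Rational(7605, 2)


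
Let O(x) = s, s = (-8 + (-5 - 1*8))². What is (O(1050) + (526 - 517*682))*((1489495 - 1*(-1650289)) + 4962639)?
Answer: -2849030692221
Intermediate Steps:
s = 441 (s = (-8 + (-5 - 8))² = (-8 - 13)² = (-21)² = 441)
O(x) = 441
(O(1050) + (526 - 517*682))*((1489495 - 1*(-1650289)) + 4962639) = (441 + (526 - 517*682))*((1489495 - 1*(-1650289)) + 4962639) = (441 + (526 - 352594))*((1489495 + 1650289) + 4962639) = (441 - 352068)*(3139784 + 4962639) = -351627*8102423 = -2849030692221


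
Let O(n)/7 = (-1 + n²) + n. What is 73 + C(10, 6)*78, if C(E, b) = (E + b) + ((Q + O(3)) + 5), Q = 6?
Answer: 8185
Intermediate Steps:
O(n) = -7 + 7*n + 7*n² (O(n) = 7*((-1 + n²) + n) = 7*(-1 + n + n²) = -7 + 7*n + 7*n²)
C(E, b) = 88 + E + b (C(E, b) = (E + b) + ((6 + (-7 + 7*3 + 7*3²)) + 5) = (E + b) + ((6 + (-7 + 21 + 7*9)) + 5) = (E + b) + ((6 + (-7 + 21 + 63)) + 5) = (E + b) + ((6 + 77) + 5) = (E + b) + (83 + 5) = (E + b) + 88 = 88 + E + b)
73 + C(10, 6)*78 = 73 + (88 + 10 + 6)*78 = 73 + 104*78 = 73 + 8112 = 8185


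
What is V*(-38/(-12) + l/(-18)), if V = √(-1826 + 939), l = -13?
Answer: 35*I*√887/9 ≈ 115.82*I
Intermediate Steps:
V = I*√887 (V = √(-887) = I*√887 ≈ 29.783*I)
V*(-38/(-12) + l/(-18)) = (I*√887)*(-38/(-12) - 13/(-18)) = (I*√887)*(-38*(-1/12) - 13*(-1/18)) = (I*√887)*(19/6 + 13/18) = (I*√887)*(35/9) = 35*I*√887/9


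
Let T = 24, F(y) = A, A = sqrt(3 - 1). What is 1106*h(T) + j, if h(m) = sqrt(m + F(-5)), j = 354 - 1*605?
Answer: -251 + 1106*sqrt(24 + sqrt(2)) ≈ 5324.6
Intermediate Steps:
A = sqrt(2) ≈ 1.4142
F(y) = sqrt(2)
j = -251 (j = 354 - 605 = -251)
h(m) = sqrt(m + sqrt(2))
1106*h(T) + j = 1106*sqrt(24 + sqrt(2)) - 251 = -251 + 1106*sqrt(24 + sqrt(2))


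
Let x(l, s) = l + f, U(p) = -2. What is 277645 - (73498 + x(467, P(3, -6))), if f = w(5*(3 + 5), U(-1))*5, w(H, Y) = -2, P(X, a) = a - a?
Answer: 203690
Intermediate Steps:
P(X, a) = 0
f = -10 (f = -2*5 = -10)
x(l, s) = -10 + l (x(l, s) = l - 10 = -10 + l)
277645 - (73498 + x(467, P(3, -6))) = 277645 - (73498 + (-10 + 467)) = 277645 - (73498 + 457) = 277645 - 1*73955 = 277645 - 73955 = 203690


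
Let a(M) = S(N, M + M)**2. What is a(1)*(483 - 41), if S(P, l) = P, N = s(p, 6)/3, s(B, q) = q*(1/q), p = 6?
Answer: 442/9 ≈ 49.111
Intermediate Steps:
s(B, q) = 1 (s(B, q) = q/q = 1)
N = 1/3 ≈ 0.33333
a(M) = 1/9 (a(M) = (1/3)**2 = 1/9)
a(1)*(483 - 41) = (483 - 41)/9 = (1/9)*442 = 442/9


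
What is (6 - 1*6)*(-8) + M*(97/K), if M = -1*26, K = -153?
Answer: 2522/153 ≈ 16.484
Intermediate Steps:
M = -26
(6 - 1*6)*(-8) + M*(97/K) = (6 - 1*6)*(-8) - 2522/(-153) = (6 - 6)*(-8) - 2522*(-1)/153 = 0*(-8) - 26*(-97/153) = 0 + 2522/153 = 2522/153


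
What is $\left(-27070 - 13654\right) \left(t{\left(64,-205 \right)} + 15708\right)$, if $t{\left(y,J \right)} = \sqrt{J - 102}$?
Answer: $-639692592 - 40724 i \sqrt{307} \approx -6.3969 \cdot 10^{8} - 7.1354 \cdot 10^{5} i$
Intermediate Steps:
$t{\left(y,J \right)} = \sqrt{-102 + J}$
$\left(-27070 - 13654\right) \left(t{\left(64,-205 \right)} + 15708\right) = \left(-27070 - 13654\right) \left(\sqrt{-102 - 205} + 15708\right) = - 40724 \left(\sqrt{-307} + 15708\right) = - 40724 \left(i \sqrt{307} + 15708\right) = - 40724 \left(15708 + i \sqrt{307}\right) = -639692592 - 40724 i \sqrt{307}$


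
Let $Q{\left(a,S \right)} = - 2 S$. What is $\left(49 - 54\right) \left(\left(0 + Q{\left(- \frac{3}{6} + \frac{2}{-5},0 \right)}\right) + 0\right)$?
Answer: $0$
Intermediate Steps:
$\left(49 - 54\right) \left(\left(0 + Q{\left(- \frac{3}{6} + \frac{2}{-5},0 \right)}\right) + 0\right) = \left(49 - 54\right) \left(\left(0 - 0\right) + 0\right) = - 5 \left(\left(0 + 0\right) + 0\right) = - 5 \left(0 + 0\right) = \left(-5\right) 0 = 0$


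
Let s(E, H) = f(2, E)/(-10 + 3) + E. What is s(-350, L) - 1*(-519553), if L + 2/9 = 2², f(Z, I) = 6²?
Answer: 3634385/7 ≈ 5.1920e+5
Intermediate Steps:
f(Z, I) = 36
L = 34/9 (L = -2/9 + 2² = -2/9 + 4 = 34/9 ≈ 3.7778)
s(E, H) = -36/7 + E (s(E, H) = 36/(-10 + 3) + E = 36/(-7) + E = -⅐*36 + E = -36/7 + E)
s(-350, L) - 1*(-519553) = (-36/7 - 350) - 1*(-519553) = -2486/7 + 519553 = 3634385/7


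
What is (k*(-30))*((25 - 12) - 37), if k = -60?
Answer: -43200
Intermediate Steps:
(k*(-30))*((25 - 12) - 37) = (-60*(-30))*((25 - 12) - 37) = 1800*(13 - 37) = 1800*(-24) = -43200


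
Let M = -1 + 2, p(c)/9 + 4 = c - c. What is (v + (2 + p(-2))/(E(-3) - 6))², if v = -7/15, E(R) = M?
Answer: 361/9 ≈ 40.111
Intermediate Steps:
p(c) = -36 (p(c) = -36 + 9*(c - c) = -36 + 9*0 = -36 + 0 = -36)
M = 1
E(R) = 1
v = -7/15 (v = -7*1/15 = -7/15 ≈ -0.46667)
(v + (2 + p(-2))/(E(-3) - 6))² = (-7/15 + (2 - 36)/(1 - 6))² = (-7/15 - 34/(-5))² = (-7/15 - 34*(-⅕))² = (-7/15 + 34/5)² = (19/3)² = 361/9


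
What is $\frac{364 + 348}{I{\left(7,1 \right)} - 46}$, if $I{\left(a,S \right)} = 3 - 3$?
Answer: $- \frac{356}{23} \approx -15.478$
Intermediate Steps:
$I{\left(a,S \right)} = 0$
$\frac{364 + 348}{I{\left(7,1 \right)} - 46} = \frac{364 + 348}{0 - 46} = \frac{712}{0 - 46} = \frac{712}{-46} = 712 \left(- \frac{1}{46}\right) = - \frac{356}{23}$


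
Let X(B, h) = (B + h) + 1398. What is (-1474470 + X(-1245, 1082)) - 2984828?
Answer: -4458063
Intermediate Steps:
X(B, h) = 1398 + B + h
(-1474470 + X(-1245, 1082)) - 2984828 = (-1474470 + (1398 - 1245 + 1082)) - 2984828 = (-1474470 + 1235) - 2984828 = -1473235 - 2984828 = -4458063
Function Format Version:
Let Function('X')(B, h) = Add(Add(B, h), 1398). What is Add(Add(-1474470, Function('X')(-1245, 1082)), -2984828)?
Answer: -4458063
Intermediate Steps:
Function('X')(B, h) = Add(1398, B, h)
Add(Add(-1474470, Function('X')(-1245, 1082)), -2984828) = Add(Add(-1474470, Add(1398, -1245, 1082)), -2984828) = Add(Add(-1474470, 1235), -2984828) = Add(-1473235, -2984828) = -4458063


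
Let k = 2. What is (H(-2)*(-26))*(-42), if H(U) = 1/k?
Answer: 546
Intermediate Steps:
H(U) = ½ (H(U) = 1/2 = ½)
(H(-2)*(-26))*(-42) = ((½)*(-26))*(-42) = -13*(-42) = 546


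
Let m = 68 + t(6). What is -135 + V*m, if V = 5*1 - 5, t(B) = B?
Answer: -135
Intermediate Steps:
m = 74 (m = 68 + 6 = 74)
V = 0 (V = 5 - 5 = 0)
-135 + V*m = -135 + 0*74 = -135 + 0 = -135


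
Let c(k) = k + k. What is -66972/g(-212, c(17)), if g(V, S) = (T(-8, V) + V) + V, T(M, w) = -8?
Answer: 5581/36 ≈ 155.03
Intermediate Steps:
c(k) = 2*k
g(V, S) = -8 + 2*V (g(V, S) = (-8 + V) + V = -8 + 2*V)
-66972/g(-212, c(17)) = -66972/(-8 + 2*(-212)) = -66972/(-8 - 424) = -66972/(-432) = -66972*(-1/432) = 5581/36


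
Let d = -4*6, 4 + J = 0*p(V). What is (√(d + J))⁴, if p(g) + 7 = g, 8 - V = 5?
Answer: 784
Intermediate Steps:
V = 3 (V = 8 - 1*5 = 8 - 5 = 3)
p(g) = -7 + g
J = -4 (J = -4 + 0*(-7 + 3) = -4 + 0*(-4) = -4 + 0 = -4)
d = -24
(√(d + J))⁴ = (√(-24 - 4))⁴ = (√(-28))⁴ = (2*I*√7)⁴ = 784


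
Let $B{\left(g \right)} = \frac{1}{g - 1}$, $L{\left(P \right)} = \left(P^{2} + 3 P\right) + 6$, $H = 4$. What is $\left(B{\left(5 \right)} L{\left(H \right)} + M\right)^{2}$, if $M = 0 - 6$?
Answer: $\frac{25}{4} \approx 6.25$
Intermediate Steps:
$L{\left(P \right)} = 6 + P^{2} + 3 P$
$B{\left(g \right)} = \frac{1}{-1 + g}$
$M = -6$ ($M = 0 - 6 = -6$)
$\left(B{\left(5 \right)} L{\left(H \right)} + M\right)^{2} = \left(\frac{6 + 4^{2} + 3 \cdot 4}{-1 + 5} - 6\right)^{2} = \left(\frac{6 + 16 + 12}{4} - 6\right)^{2} = \left(\frac{1}{4} \cdot 34 - 6\right)^{2} = \left(\frac{17}{2} - 6\right)^{2} = \left(\frac{5}{2}\right)^{2} = \frac{25}{4}$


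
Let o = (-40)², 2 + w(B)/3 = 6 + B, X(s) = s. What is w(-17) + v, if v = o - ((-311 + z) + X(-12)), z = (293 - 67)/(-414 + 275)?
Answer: 262102/139 ≈ 1885.6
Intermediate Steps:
w(B) = 12 + 3*B (w(B) = -6 + 3*(6 + B) = -6 + (18 + 3*B) = 12 + 3*B)
z = -226/139 (z = 226/(-139) = 226*(-1/139) = -226/139 ≈ -1.6259)
o = 1600
v = 267523/139 (v = 1600 - ((-311 - 226/139) - 12) = 1600 - (-43455/139 - 12) = 1600 - 1*(-45123/139) = 1600 + 45123/139 = 267523/139 ≈ 1924.6)
w(-17) + v = (12 + 3*(-17)) + 267523/139 = (12 - 51) + 267523/139 = -39 + 267523/139 = 262102/139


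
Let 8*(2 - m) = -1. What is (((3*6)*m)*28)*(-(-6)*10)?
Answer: 64260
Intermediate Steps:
m = 17/8 (m = 2 - ⅛*(-1) = 2 + ⅛ = 17/8 ≈ 2.1250)
(((3*6)*m)*28)*(-(-6)*10) = (((3*6)*(17/8))*28)*(-(-6)*10) = ((18*(17/8))*28)*(-1*(-60)) = ((153/4)*28)*60 = 1071*60 = 64260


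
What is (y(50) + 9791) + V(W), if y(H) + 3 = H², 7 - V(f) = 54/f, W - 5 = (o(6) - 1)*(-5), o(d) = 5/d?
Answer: 430001/35 ≈ 12286.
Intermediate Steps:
W = 35/6 (W = 5 + (5/6 - 1)*(-5) = 5 + (5*(⅙) - 1)*(-5) = 5 + (⅚ - 1)*(-5) = 5 - ⅙*(-5) = 5 + ⅚ = 35/6 ≈ 5.8333)
V(f) = 7 - 54/f
y(H) = -3 + H²
(y(50) + 9791) + V(W) = ((-3 + 50²) + 9791) + (7 - 54/35/6) = ((-3 + 2500) + 9791) + (7 - 54*6/35) = (2497 + 9791) + (7 - 324/35) = 12288 - 79/35 = 430001/35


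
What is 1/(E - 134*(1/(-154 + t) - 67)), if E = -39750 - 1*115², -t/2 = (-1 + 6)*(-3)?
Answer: -62/2727747 ≈ -2.2729e-5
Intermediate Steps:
t = 30 (t = -2*(-1 + 6)*(-3) = -10*(-3) = -2*(-15) = 30)
E = -52975 (E = -39750 - 1*13225 = -39750 - 13225 = -52975)
1/(E - 134*(1/(-154 + t) - 67)) = 1/(-52975 - 134*(1/(-154 + 30) - 67)) = 1/(-52975 - 134*(1/(-124) - 67)) = 1/(-52975 - 134*(-1/124 - 67)) = 1/(-52975 - 134*(-8309/124)) = 1/(-52975 + 556703/62) = 1/(-2727747/62) = -62/2727747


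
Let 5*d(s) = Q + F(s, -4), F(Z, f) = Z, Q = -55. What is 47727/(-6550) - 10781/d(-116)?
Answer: 344916433/1120050 ≈ 307.95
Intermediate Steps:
d(s) = -11 + s/5 (d(s) = (-55 + s)/5 = -11 + s/5)
47727/(-6550) - 10781/d(-116) = 47727/(-6550) - 10781/(-11 + (1/5)*(-116)) = 47727*(-1/6550) - 10781/(-11 - 116/5) = -47727/6550 - 10781/(-171/5) = -47727/6550 - 10781*(-5/171) = -47727/6550 + 53905/171 = 344916433/1120050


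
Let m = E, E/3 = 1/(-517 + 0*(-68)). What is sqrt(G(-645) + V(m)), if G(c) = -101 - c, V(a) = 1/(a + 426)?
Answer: sqrt(325764839227)/24471 ≈ 23.324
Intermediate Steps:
E = -3/517 (E = 3/(-517 + 0*(-68)) = 3/(-517 + 0) = 3/(-517) = 3*(-1/517) = -3/517 ≈ -0.0058027)
m = -3/517 ≈ -0.0058027
V(a) = 1/(426 + a)
sqrt(G(-645) + V(m)) = sqrt((-101 - 1*(-645)) + 1/(426 - 3/517)) = sqrt((-101 + 645) + 1/(220239/517)) = sqrt(544 + 517/220239) = sqrt(119810533/220239) = sqrt(325764839227)/24471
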